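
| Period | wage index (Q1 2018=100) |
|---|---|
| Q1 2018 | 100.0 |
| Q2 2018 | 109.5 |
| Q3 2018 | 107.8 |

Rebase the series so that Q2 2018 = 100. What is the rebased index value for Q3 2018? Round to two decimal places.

Rebased(Q3 2018) = 107.8 / 109.5 × 100 = 98.4475

98.45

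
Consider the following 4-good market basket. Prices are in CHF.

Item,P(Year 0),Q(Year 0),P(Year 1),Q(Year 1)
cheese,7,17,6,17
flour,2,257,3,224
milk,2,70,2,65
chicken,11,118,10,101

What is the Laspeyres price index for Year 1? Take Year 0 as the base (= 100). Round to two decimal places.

Laspeyres price index uses base-period quantities as weights.
ΣP(Year 1)·Q(Year 0) = 6×17 + 3×257 + 2×70 + 10×118 = 102 + 771 + 140 + 1180 = 2193
ΣP(Year 0)·Q(Year 0) = 7×17 + 2×257 + 2×70 + 11×118 = 119 + 514 + 140 + 1298 = 2071
Index = 2193 / 2071 × 100 = 105.8909

105.89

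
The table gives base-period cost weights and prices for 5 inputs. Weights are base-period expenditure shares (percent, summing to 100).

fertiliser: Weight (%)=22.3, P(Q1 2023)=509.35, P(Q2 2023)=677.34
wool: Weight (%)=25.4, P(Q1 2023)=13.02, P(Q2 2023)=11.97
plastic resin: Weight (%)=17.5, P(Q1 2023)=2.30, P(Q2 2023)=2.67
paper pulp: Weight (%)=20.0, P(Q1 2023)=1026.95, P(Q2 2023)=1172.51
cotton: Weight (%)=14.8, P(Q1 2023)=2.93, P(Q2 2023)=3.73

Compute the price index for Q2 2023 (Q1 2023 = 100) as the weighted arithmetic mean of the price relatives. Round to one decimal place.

115.0

fertiliser: 22.3 × (677.34/509.35) = 22.3 × 1.329813 = 29.6548
wool: 25.4 × (11.97/13.02) = 25.4 × 0.919355 = 23.3516
plastic resin: 17.5 × (2.67/2.30) = 17.5 × 1.160870 = 20.3152
paper pulp: 20.0 × (1172.51/1026.95) = 20.0 × 1.141740 = 22.8348
cotton: 14.8 × (3.73/2.93) = 14.8 × 1.273038 = 18.8410
Index = Σ wᵢ·(p₁ᵢ/p₀ᵢ) = 29.6548 + 23.3516 + 20.3152 + 22.8348 + 18.8410 = 114.9974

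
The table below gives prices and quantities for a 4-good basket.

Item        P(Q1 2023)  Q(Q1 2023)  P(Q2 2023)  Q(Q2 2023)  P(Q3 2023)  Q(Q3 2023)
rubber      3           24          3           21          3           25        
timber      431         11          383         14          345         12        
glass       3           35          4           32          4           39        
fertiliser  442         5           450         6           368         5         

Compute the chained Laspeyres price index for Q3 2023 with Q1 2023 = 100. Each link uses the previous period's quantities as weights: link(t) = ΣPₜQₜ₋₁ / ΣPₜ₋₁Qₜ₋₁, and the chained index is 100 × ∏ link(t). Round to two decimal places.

82.03

Link Q1 2023→Q2 2023:
ΣP(Q2 2023)Q(Q1 2023) = 3×24 + 383×11 + 4×35 + 450×5 = 72 + 4213 + 140 + 2250 = 6675
ΣP(Q1 2023)Q(Q1 2023) = 3×24 + 431×11 + 3×35 + 442×5 = 72 + 4741 + 105 + 2210 = 7128
link = 6675/7128 = 0.936448
Link Q2 2023→Q3 2023:
ΣP(Q3 2023)Q(Q2 2023) = 3×21 + 345×14 + 4×32 + 368×6 = 63 + 4830 + 128 + 2208 = 7229
ΣP(Q2 2023)Q(Q2 2023) = 3×21 + 383×14 + 4×32 + 450×6 = 63 + 5362 + 128 + 2700 = 8253
link = 7229/8253 = 0.875924
Chained index = 100 × 0.936448 × 0.875924 = 82.0257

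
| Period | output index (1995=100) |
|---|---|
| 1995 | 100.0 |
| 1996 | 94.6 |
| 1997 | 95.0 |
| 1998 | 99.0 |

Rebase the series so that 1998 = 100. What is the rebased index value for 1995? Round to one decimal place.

Rebased(1995) = 100.0 / 99.0 × 100 = 101.0101

101.0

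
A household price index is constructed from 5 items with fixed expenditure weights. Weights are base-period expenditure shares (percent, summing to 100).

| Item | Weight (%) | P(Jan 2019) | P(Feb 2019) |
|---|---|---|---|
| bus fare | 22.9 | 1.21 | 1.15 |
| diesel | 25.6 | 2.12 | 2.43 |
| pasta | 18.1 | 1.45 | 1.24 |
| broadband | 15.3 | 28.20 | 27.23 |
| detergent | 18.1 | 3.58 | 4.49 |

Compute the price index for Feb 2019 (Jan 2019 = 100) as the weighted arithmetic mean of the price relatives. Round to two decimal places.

104.06

bus fare: 22.9 × (1.15/1.21) = 22.9 × 0.950413 = 21.7645
diesel: 25.6 × (2.43/2.12) = 25.6 × 1.146226 = 29.3434
pasta: 18.1 × (1.24/1.45) = 18.1 × 0.855172 = 15.4786
broadband: 15.3 × (27.23/28.20) = 15.3 × 0.965603 = 14.7737
detergent: 18.1 × (4.49/3.58) = 18.1 × 1.254190 = 22.7008
Index = Σ wᵢ·(p₁ᵢ/p₀ᵢ) = 21.7645 + 29.3434 + 15.4786 + 14.7737 + 22.7008 = 104.0610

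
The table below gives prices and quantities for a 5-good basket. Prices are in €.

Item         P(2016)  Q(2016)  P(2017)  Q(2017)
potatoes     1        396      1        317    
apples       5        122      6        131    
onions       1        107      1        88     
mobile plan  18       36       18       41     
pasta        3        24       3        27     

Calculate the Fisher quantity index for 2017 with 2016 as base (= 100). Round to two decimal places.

102.66

Laspeyres component (base-period weights):
ΣP(2016)Q(2017) = 1×317 + 5×131 + 1×88 + 18×41 + 3×27 = 317 + 655 + 88 + 738 + 81 = 1879
ΣP(2016)Q(2016) = 1×396 + 5×122 + 1×107 + 18×36 + 3×24 = 396 + 610 + 107 + 648 + 72 = 1833
L = 1879 / 1833 × 100 = 102.5095
Paasche component (current-period weights):
ΣP(2017)Q(2017) = 1×317 + 6×131 + 1×88 + 18×41 + 3×27 = 317 + 786 + 88 + 738 + 81 = 2010
ΣP(2017)Q(2016) = 1×396 + 6×122 + 1×107 + 18×36 + 3×24 = 396 + 732 + 107 + 648 + 72 = 1955
P = 2010 / 1955 × 100 = 102.8133
Fisher = √(L × P) = √(102.5095 × 102.8133) = 102.6613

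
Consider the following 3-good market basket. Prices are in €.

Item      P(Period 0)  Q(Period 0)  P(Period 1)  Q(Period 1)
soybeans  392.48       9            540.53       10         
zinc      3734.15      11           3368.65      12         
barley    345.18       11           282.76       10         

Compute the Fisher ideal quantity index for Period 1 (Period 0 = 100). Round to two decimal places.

107.93

Laspeyres component (base-period weights):
ΣP(Period 0)Q(Period 1) = 392.48×10 + 3734.15×12 + 345.18×10 = 3924.8 + 44809.8 + 3451.8 = 52186.4
ΣP(Period 0)Q(Period 0) = 392.48×9 + 3734.15×11 + 345.18×11 = 3532.32 + 41075.65 + 3796.98 = 48404.95
L = 52186.4 / 48404.95 × 100 = 107.8121
Paasche component (current-period weights):
ΣP(Period 1)Q(Period 1) = 540.53×10 + 3368.65×12 + 282.76×10 = 5405.3 + 40423.8 + 2827.6 = 48656.7
ΣP(Period 1)Q(Period 0) = 540.53×9 + 3368.65×11 + 282.76×11 = 4864.77 + 37055.15 + 3110.36 = 45030.28
P = 48656.7 / 45030.28 × 100 = 108.0533
Fisher = √(L × P) = √(107.8121 × 108.0533) = 107.9326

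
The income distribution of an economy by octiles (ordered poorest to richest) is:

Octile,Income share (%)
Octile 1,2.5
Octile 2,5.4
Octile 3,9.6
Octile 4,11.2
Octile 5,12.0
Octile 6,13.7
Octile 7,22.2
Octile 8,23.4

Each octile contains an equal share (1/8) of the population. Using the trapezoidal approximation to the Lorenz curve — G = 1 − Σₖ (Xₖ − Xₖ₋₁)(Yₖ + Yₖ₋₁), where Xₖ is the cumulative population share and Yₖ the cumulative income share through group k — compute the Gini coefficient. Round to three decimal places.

0.304

Cumulative income shares Yₖ: 0.0250, 0.0790, 0.1750, 0.2870, 0.4070, 0.5440, 0.7660, 1.0000
Σ (Xₖ−Xₖ₋₁)(Yₖ+Yₖ₋₁) = (1/8)(0.0250+0.0000) + (1/8)(0.0790+0.0250) + (1/8)(0.1750+0.0790) + (1/8)(0.2870+0.1750) + (1/8)(0.4070+0.2870) + (1/8)(0.5440+0.4070) + (1/8)(0.7660+0.5440) + (1/8)(1.0000+0.7660)
  = 0.0031 + 0.0130 + 0.0318 + 0.0578 + 0.0868 + 0.1189 + 0.1638 + 0.2208 = 0.6958
G = 1 − 0.6958 = 0.3042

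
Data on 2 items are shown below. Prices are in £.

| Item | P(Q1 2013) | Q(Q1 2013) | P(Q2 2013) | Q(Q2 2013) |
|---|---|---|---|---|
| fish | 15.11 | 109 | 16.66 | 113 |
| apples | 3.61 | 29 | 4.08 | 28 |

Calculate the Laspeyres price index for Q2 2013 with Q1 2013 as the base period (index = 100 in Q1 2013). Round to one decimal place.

Laspeyres price index uses base-period quantities as weights.
ΣP(Q2 2013)·Q(Q1 2013) = 16.66×109 + 4.08×29 = 1815.94 + 118.32 = 1934.26
ΣP(Q1 2013)·Q(Q1 2013) = 15.11×109 + 3.61×29 = 1646.99 + 104.69 = 1751.68
Index = 1934.26 / 1751.68 × 100 = 110.4231

110.4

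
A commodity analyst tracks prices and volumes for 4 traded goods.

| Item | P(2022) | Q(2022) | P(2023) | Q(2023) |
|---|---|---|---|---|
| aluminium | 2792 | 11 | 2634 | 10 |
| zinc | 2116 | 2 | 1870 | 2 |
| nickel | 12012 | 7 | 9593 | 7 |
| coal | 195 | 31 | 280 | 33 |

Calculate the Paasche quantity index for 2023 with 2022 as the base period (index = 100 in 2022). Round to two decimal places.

98.09

Paasche quantity index uses current-period prices as weights.
ΣP(2023)·Q(2023) = 2634×10 + 1870×2 + 9593×7 + 280×33 = 26340 + 3740 + 67151 + 9240 = 106471
ΣP(2023)·Q(2022) = 2634×11 + 1870×2 + 9593×7 + 280×31 = 28974 + 3740 + 67151 + 8680 = 108545
Index = 106471 / 108545 × 100 = 98.0893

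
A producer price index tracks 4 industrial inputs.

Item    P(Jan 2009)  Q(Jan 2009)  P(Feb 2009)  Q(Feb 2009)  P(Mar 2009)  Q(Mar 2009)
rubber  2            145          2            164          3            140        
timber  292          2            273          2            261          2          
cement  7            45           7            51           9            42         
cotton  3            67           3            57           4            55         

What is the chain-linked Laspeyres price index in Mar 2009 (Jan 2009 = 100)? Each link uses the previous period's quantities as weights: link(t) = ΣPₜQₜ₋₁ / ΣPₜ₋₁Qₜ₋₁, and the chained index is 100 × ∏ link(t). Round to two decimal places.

118.01

Link Jan 2009→Feb 2009:
ΣP(Feb 2009)Q(Jan 2009) = 2×145 + 273×2 + 7×45 + 3×67 = 290 + 546 + 315 + 201 = 1352
ΣP(Jan 2009)Q(Jan 2009) = 2×145 + 292×2 + 7×45 + 3×67 = 290 + 584 + 315 + 201 = 1390
link = 1352/1390 = 0.972662
Link Feb 2009→Mar 2009:
ΣP(Mar 2009)Q(Feb 2009) = 3×164 + 261×2 + 9×51 + 4×57 = 492 + 522 + 459 + 228 = 1701
ΣP(Feb 2009)Q(Feb 2009) = 2×164 + 273×2 + 7×51 + 3×57 = 328 + 546 + 357 + 171 = 1402
link = 1701/1402 = 1.213267
Chained index = 100 × 0.972662 × 1.213267 = 118.0098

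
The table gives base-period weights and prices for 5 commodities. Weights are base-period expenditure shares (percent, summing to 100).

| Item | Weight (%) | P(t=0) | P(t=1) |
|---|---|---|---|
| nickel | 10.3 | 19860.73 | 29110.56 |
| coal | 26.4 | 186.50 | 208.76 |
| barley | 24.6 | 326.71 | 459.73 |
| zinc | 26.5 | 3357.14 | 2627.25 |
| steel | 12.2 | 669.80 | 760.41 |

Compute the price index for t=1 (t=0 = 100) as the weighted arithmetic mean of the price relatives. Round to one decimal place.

nickel: 10.3 × (29110.56/19860.73) = 10.3 × 1.465735 = 15.0971
coal: 26.4 × (208.76/186.50) = 26.4 × 1.119357 = 29.5510
barley: 24.6 × (459.73/326.71) = 24.6 × 1.407150 = 34.6159
zinc: 26.5 × (2627.25/3357.14) = 26.5 × 0.782586 = 20.7385
steel: 12.2 × (760.41/669.80) = 12.2 × 1.135279 = 13.8504
Index = Σ wᵢ·(p₁ᵢ/p₀ᵢ) = 15.0971 + 29.5510 + 34.6159 + 20.7385 + 13.8504 = 113.8529

113.9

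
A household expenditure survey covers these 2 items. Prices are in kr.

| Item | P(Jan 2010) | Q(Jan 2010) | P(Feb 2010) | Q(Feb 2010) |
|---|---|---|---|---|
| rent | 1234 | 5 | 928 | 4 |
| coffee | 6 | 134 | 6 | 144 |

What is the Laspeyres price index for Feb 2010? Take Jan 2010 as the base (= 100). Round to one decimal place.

Laspeyres price index uses base-period quantities as weights.
ΣP(Feb 2010)·Q(Jan 2010) = 928×5 + 6×134 = 4640 + 804 = 5444
ΣP(Jan 2010)·Q(Jan 2010) = 1234×5 + 6×134 = 6170 + 804 = 6974
Index = 5444 / 6974 × 100 = 78.0614

78.1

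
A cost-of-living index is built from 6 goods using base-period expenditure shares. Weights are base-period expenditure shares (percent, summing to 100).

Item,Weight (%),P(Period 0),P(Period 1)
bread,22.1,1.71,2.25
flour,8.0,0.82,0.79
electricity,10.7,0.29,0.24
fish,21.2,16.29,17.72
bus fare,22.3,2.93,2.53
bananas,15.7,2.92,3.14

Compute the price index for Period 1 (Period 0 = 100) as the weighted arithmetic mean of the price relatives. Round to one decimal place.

bread: 22.1 × (2.25/1.71) = 22.1 × 1.315789 = 29.0789
flour: 8.0 × (0.79/0.82) = 8.0 × 0.963415 = 7.7073
electricity: 10.7 × (0.24/0.29) = 10.7 × 0.827586 = 8.8552
fish: 21.2 × (17.72/16.29) = 21.2 × 1.087784 = 23.0610
bus fare: 22.3 × (2.53/2.93) = 22.3 × 0.863481 = 19.2556
bananas: 15.7 × (3.14/2.92) = 15.7 × 1.075342 = 16.8829
Index = Σ wᵢ·(p₁ᵢ/p₀ᵢ) = 29.0789 + 7.7073 + 8.8552 + 23.0610 + 19.2556 + 16.8829 = 104.8410

104.8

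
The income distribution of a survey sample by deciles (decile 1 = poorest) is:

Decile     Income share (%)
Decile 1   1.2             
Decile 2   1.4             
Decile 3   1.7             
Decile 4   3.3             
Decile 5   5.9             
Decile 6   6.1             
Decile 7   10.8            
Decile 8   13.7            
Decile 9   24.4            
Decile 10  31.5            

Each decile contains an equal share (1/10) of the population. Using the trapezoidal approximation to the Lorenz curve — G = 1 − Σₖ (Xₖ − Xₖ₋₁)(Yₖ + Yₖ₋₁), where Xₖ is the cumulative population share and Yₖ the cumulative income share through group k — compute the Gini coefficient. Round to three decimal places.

Cumulative income shares Yₖ: 0.0120, 0.0260, 0.0430, 0.0760, 0.1350, 0.1960, 0.3040, 0.4410, 0.6850, 1.0000
Σ (Xₖ−Xₖ₋₁)(Yₖ+Yₖ₋₁) = (1/10)(0.0120+0.0000) + (1/10)(0.0260+0.0120) + (1/10)(0.0430+0.0260) + (1/10)(0.0760+0.0430) + (1/10)(0.1350+0.0760) + (1/10)(0.1960+0.1350) + (1/10)(0.3040+0.1960) + (1/10)(0.4410+0.3040) + (1/10)(0.6850+0.4410) + (1/10)(1.0000+0.6850)
  = 0.0012 + 0.0038 + 0.0069 + 0.0119 + 0.0211 + 0.0331 + 0.0500 + 0.0745 + 0.1126 + 0.1685 = 0.4836
G = 1 − 0.4836 = 0.5164

0.516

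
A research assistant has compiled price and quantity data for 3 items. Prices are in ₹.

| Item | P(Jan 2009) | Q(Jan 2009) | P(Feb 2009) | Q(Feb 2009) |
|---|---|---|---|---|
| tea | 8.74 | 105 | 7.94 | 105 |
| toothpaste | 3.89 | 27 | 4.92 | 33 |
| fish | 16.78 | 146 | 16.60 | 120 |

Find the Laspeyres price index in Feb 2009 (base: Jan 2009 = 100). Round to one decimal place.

97.6

Laspeyres price index uses base-period quantities as weights.
ΣP(Feb 2009)·Q(Jan 2009) = 7.94×105 + 4.92×27 + 16.60×146 = 833.7 + 132.84 + 2423.6 = 3390.14
ΣP(Jan 2009)·Q(Jan 2009) = 8.74×105 + 3.89×27 + 16.78×146 = 917.7 + 105.03 + 2449.88 = 3472.61
Index = 3390.14 / 3472.61 × 100 = 97.6251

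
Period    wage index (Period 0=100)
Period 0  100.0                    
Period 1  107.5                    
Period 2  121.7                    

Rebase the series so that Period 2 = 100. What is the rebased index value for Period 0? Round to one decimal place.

Rebased(Period 0) = 100.0 / 121.7 × 100 = 82.1693

82.2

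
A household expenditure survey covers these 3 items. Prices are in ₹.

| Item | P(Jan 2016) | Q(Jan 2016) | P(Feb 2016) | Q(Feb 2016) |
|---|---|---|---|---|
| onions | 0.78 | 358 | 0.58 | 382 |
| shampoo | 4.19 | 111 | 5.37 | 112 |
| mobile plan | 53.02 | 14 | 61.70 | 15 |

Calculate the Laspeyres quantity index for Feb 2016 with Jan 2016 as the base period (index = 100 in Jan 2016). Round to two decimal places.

Laspeyres quantity index uses base-period prices as weights.
ΣP(Jan 2016)·Q(Feb 2016) = 0.78×382 + 4.19×112 + 53.02×15 = 297.96 + 469.28 + 795.3 = 1562.54
ΣP(Jan 2016)·Q(Jan 2016) = 0.78×358 + 4.19×111 + 53.02×14 = 279.24 + 465.09 + 742.28 = 1486.61
Index = 1562.54 / 1486.61 × 100 = 105.1076

105.11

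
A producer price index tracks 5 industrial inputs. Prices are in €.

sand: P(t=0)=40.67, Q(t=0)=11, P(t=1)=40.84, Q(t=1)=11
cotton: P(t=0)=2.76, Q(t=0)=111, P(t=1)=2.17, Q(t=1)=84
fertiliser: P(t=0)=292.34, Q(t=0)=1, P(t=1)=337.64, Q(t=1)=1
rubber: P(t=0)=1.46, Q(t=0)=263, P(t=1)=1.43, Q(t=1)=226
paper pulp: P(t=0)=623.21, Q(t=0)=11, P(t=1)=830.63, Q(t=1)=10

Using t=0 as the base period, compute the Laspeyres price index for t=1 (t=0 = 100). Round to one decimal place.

127.2

Laspeyres price index uses base-period quantities as weights.
ΣP(t=1)·Q(t=0) = 40.84×11 + 2.17×111 + 337.64×1 + 1.43×263 + 830.63×11 = 449.24 + 240.87 + 337.64 + 376.09 + 9136.93 = 10540.77
ΣP(t=0)·Q(t=0) = 40.67×11 + 2.76×111 + 292.34×1 + 1.46×263 + 623.21×11 = 447.37 + 306.36 + 292.34 + 383.98 + 6855.31 = 8285.36
Index = 10540.77 / 8285.36 × 100 = 127.2216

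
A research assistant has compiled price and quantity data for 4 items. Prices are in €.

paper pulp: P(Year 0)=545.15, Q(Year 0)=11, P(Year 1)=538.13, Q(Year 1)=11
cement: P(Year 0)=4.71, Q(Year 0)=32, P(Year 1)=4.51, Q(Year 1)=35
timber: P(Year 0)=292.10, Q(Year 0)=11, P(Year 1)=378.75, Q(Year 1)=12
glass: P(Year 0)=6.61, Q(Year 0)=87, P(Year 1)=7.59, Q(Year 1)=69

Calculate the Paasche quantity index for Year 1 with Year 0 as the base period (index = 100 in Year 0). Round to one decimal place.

102.3

Paasche quantity index uses current-period prices as weights.
ΣP(Year 1)·Q(Year 1) = 538.13×11 + 4.51×35 + 378.75×12 + 7.59×69 = 5919.43 + 157.85 + 4545 + 523.71 = 11145.99
ΣP(Year 1)·Q(Year 0) = 538.13×11 + 4.51×32 + 378.75×11 + 7.59×87 = 5919.43 + 144.32 + 4166.25 + 660.33 = 10890.33
Index = 11145.99 / 10890.33 × 100 = 102.3476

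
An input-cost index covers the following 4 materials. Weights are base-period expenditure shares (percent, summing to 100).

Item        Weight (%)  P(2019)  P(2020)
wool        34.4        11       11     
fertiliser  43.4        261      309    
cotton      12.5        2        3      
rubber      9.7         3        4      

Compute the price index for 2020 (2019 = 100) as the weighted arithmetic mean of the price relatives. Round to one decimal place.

117.5

wool: 34.4 × (11/11) = 34.4 × 1.000000 = 34.4000
fertiliser: 43.4 × (309/261) = 43.4 × 1.183908 = 51.3816
cotton: 12.5 × (3/2) = 12.5 × 1.500000 = 18.7500
rubber: 9.7 × (4/3) = 9.7 × 1.333333 = 12.9333
Index = Σ wᵢ·(p₁ᵢ/p₀ᵢ) = 34.4000 + 51.3816 + 18.7500 + 12.9333 = 117.4649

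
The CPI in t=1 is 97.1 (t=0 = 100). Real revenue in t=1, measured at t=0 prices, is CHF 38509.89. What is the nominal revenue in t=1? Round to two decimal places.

Nominal = Real × (Index/100) = 38509.89 × (97.1/100)
        = 38509.89 × 0.971 = 37393.1032

37393.10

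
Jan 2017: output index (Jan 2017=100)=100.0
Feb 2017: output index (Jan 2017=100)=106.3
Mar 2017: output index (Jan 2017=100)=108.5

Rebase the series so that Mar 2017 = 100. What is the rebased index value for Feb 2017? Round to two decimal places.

97.97

Rebased(Feb 2017) = 106.3 / 108.5 × 100 = 97.9724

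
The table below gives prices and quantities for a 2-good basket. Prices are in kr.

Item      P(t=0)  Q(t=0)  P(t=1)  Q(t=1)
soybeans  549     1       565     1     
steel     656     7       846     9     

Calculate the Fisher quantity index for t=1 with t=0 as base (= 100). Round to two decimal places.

125.80

Laspeyres component (base-period weights):
ΣP(t=0)Q(t=1) = 549×1 + 656×9 = 549 + 5904 = 6453
ΣP(t=0)Q(t=0) = 549×1 + 656×7 = 549 + 4592 = 5141
L = 6453 / 5141 × 100 = 125.5203
Paasche component (current-period weights):
ΣP(t=1)Q(t=1) = 565×1 + 846×9 = 565 + 7614 = 8179
ΣP(t=1)Q(t=0) = 565×1 + 846×7 = 565 + 5922 = 6487
P = 8179 / 6487 × 100 = 126.0829
Fisher = √(L × P) = √(125.5203 × 126.0829) = 125.8013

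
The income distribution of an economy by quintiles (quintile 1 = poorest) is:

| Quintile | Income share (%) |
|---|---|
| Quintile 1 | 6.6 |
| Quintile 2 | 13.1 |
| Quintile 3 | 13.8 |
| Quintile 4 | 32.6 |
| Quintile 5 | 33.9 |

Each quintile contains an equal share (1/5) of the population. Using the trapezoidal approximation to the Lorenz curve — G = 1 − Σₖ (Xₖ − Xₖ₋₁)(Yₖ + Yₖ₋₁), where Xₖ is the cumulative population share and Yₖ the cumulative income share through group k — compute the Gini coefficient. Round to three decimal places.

0.296

Cumulative income shares Yₖ: 0.0660, 0.1970, 0.3350, 0.6610, 1.0000
Σ (Xₖ−Xₖ₋₁)(Yₖ+Yₖ₋₁) = (1/5)(0.0660+0.0000) + (1/5)(0.1970+0.0660) + (1/5)(0.3350+0.1970) + (1/5)(0.6610+0.3350) + (1/5)(1.0000+0.6610)
  = 0.0132 + 0.0526 + 0.1064 + 0.1992 + 0.3322 = 0.7036
G = 1 − 0.7036 = 0.2964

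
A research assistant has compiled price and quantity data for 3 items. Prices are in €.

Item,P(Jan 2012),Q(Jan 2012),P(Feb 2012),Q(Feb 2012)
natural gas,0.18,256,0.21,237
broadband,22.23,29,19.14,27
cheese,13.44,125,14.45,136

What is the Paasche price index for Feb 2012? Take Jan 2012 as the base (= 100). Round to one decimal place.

102.5

Paasche price index uses current-period quantities as weights.
ΣP(Feb 2012)·Q(Feb 2012) = 0.21×237 + 19.14×27 + 14.45×136 = 49.77 + 516.78 + 1965.2 = 2531.75
ΣP(Jan 2012)·Q(Feb 2012) = 0.18×237 + 22.23×27 + 13.44×136 = 42.66 + 600.21 + 1827.84 = 2470.71
Index = 2531.75 / 2470.71 × 100 = 102.4705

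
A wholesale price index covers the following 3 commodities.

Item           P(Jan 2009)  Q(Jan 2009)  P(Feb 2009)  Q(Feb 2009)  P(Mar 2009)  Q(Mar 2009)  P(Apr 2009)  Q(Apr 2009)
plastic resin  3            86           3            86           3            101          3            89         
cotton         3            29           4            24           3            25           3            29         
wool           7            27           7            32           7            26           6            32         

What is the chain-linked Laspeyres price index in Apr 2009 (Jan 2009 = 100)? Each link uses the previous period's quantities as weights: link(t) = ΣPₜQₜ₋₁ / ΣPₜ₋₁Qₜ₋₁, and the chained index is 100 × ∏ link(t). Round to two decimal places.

96.36

Link Jan 2009→Feb 2009:
ΣP(Feb 2009)Q(Jan 2009) = 3×86 + 4×29 + 7×27 = 258 + 116 + 189 = 563
ΣP(Jan 2009)Q(Jan 2009) = 3×86 + 3×29 + 7×27 = 258 + 87 + 189 = 534
link = 563/534 = 1.054307
Link Feb 2009→Mar 2009:
ΣP(Mar 2009)Q(Feb 2009) = 3×86 + 3×24 + 7×32 = 258 + 72 + 224 = 554
ΣP(Feb 2009)Q(Feb 2009) = 3×86 + 4×24 + 7×32 = 258 + 96 + 224 = 578
link = 554/578 = 0.958478
Link Mar 2009→Apr 2009:
ΣP(Apr 2009)Q(Mar 2009) = 3×101 + 3×25 + 6×26 = 303 + 75 + 156 = 534
ΣP(Mar 2009)Q(Mar 2009) = 3×101 + 3×25 + 7×26 = 303 + 75 + 182 = 560
link = 534/560 = 0.953571
Chained index = 100 × 1.054307 × 0.958478 × 0.953571 = 96.3612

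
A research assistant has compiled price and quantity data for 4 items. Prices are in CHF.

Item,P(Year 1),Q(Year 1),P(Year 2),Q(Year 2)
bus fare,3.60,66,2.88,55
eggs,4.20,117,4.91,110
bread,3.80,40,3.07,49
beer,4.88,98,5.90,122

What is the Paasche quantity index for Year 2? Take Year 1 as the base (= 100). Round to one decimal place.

Paasche quantity index uses current-period prices as weights.
ΣP(Year 2)·Q(Year 2) = 2.88×55 + 4.91×110 + 3.07×49 + 5.90×122 = 158.4 + 540.1 + 150.43 + 719.8 = 1568.73
ΣP(Year 2)·Q(Year 1) = 2.88×66 + 4.91×117 + 3.07×40 + 5.90×98 = 190.08 + 574.47 + 122.8 + 578.2 = 1465.55
Index = 1568.73 / 1465.55 × 100 = 107.0404

107.0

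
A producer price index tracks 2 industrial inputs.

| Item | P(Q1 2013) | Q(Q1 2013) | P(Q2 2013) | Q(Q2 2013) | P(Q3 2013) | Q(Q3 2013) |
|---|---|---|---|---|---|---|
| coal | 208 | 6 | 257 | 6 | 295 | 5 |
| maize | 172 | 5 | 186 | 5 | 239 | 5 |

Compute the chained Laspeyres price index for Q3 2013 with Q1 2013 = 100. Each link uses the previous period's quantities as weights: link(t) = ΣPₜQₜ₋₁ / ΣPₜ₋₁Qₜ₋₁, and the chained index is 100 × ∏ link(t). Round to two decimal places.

Link Q1 2013→Q2 2013:
ΣP(Q2 2013)Q(Q1 2013) = 257×6 + 186×5 = 1542 + 930 = 2472
ΣP(Q1 2013)Q(Q1 2013) = 208×6 + 172×5 = 1248 + 860 = 2108
link = 2472/2108 = 1.172676
Link Q2 2013→Q3 2013:
ΣP(Q3 2013)Q(Q2 2013) = 295×6 + 239×5 = 1770 + 1195 = 2965
ΣP(Q2 2013)Q(Q2 2013) = 257×6 + 186×5 = 1542 + 930 = 2472
link = 2965/2472 = 1.199434
Chained index = 100 × 1.172676 × 1.199434 = 140.6546

140.65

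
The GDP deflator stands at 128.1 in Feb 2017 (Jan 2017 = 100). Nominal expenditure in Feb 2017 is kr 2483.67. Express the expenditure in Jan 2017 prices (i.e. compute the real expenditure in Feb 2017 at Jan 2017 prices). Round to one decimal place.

1938.9

Real = Nominal ÷ (Index/100) = 2483.67 ÷ (128.1/100)
     = 2483.67 ÷ 1.281 = 1938.8525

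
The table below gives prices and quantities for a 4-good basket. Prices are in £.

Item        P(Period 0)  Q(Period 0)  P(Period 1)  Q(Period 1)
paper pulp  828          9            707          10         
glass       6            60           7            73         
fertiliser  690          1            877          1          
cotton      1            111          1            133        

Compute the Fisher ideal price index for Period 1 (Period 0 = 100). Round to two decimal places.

90.13

Laspeyres component (base-period weights):
ΣP(Period 1)Q(Period 0) = 707×9 + 7×60 + 877×1 + 1×111 = 6363 + 420 + 877 + 111 = 7771
ΣP(Period 0)Q(Period 0) = 828×9 + 6×60 + 690×1 + 1×111 = 7452 + 360 + 690 + 111 = 8613
L = 7771 / 8613 × 100 = 90.2241
Paasche component (current-period weights):
ΣP(Period 1)Q(Period 1) = 707×10 + 7×73 + 877×1 + 1×133 = 7070 + 511 + 877 + 133 = 8591
ΣP(Period 0)Q(Period 1) = 828×10 + 6×73 + 690×1 + 1×133 = 8280 + 438 + 690 + 133 = 9541
P = 8591 / 9541 × 100 = 90.0430
Fisher = √(L × P) = √(90.2241 × 90.0430) = 90.1335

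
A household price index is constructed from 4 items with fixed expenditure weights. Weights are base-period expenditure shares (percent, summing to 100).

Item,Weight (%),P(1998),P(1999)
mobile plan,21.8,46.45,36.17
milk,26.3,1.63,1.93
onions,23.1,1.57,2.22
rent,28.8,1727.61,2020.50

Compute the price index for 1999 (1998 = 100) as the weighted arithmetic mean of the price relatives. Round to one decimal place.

mobile plan: 21.8 × (36.17/46.45) = 21.8 × 0.778687 = 16.9754
milk: 26.3 × (1.93/1.63) = 26.3 × 1.184049 = 31.1405
onions: 23.1 × (2.22/1.57) = 23.1 × 1.414013 = 32.6637
rent: 28.8 × (2020.50/1727.61) = 28.8 × 1.169535 = 33.6826
Index = Σ wᵢ·(p₁ᵢ/p₀ᵢ) = 16.9754 + 31.1405 + 32.6637 + 33.6826 = 114.4622

114.5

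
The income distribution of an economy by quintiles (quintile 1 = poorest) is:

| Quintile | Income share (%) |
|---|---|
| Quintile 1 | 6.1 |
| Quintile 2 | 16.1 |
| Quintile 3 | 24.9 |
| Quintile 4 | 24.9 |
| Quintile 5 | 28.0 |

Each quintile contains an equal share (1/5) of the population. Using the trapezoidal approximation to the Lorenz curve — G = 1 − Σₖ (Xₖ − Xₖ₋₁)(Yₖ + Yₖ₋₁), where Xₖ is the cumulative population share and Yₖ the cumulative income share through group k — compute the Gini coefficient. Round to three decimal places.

Cumulative income shares Yₖ: 0.0610, 0.2220, 0.4710, 0.7200, 1.0000
Σ (Xₖ−Xₖ₋₁)(Yₖ+Yₖ₋₁) = (1/5)(0.0610+0.0000) + (1/5)(0.2220+0.0610) + (1/5)(0.4710+0.2220) + (1/5)(0.7200+0.4710) + (1/5)(1.0000+0.7200)
  = 0.0122 + 0.0566 + 0.1386 + 0.2382 + 0.3440 = 0.7896
G = 1 − 0.7896 = 0.2104

0.210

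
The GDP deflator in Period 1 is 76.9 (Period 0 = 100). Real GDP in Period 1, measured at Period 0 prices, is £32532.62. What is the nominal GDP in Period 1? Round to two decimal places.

Nominal = Real × (Index/100) = 32532.62 × (76.9/100)
        = 32532.62 × 0.769 = 25017.5848

25017.58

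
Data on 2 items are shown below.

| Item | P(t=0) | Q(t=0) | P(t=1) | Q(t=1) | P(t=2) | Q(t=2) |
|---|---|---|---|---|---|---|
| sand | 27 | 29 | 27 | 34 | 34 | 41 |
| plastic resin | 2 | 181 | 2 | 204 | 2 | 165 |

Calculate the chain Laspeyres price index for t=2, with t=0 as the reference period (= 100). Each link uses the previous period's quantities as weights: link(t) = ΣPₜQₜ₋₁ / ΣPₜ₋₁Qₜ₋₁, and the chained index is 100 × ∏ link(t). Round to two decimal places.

Link t=0→t=1:
ΣP(t=1)Q(t=0) = 27×29 + 2×181 = 783 + 362 = 1145
ΣP(t=0)Q(t=0) = 27×29 + 2×181 = 783 + 362 = 1145
link = 1145/1145 = 1.000000
Link t=1→t=2:
ΣP(t=2)Q(t=1) = 34×34 + 2×204 = 1156 + 408 = 1564
ΣP(t=1)Q(t=1) = 27×34 + 2×204 = 918 + 408 = 1326
link = 1564/1326 = 1.179487
Chained index = 100 × 1.000000 × 1.179487 = 117.9487

117.95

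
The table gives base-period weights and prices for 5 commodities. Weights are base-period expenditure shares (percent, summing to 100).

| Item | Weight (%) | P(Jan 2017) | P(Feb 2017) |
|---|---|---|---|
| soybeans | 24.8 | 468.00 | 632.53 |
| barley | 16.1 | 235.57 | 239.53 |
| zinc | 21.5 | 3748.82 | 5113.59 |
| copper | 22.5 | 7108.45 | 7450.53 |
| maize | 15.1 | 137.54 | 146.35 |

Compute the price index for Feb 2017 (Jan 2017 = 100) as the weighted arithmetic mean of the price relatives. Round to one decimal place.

118.9

soybeans: 24.8 × (632.53/468.00) = 24.8 × 1.351560 = 33.5187
barley: 16.1 × (239.53/235.57) = 16.1 × 1.016810 = 16.3706
zinc: 21.5 × (5113.59/3748.82) = 21.5 × 1.364053 = 29.3271
copper: 22.5 × (7450.53/7108.45) = 22.5 × 1.048123 = 23.5828
maize: 15.1 × (146.35/137.54) = 15.1 × 1.064054 = 16.0672
Index = Σ wᵢ·(p₁ᵢ/p₀ᵢ) = 33.5187 + 16.3706 + 29.3271 + 23.5828 + 16.0672 = 118.8665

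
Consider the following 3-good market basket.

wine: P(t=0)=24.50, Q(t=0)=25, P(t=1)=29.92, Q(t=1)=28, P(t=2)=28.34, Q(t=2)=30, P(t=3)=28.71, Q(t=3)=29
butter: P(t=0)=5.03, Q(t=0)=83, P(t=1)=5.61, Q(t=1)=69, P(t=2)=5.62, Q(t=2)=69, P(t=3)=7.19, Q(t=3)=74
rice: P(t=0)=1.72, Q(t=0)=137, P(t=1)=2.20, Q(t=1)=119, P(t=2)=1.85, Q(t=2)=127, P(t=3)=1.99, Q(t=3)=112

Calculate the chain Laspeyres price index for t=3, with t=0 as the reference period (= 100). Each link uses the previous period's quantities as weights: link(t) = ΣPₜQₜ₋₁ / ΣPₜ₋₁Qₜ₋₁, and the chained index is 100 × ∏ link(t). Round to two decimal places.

Link t=0→t=1:
ΣP(t=1)Q(t=0) = 29.92×25 + 5.61×83 + 2.20×137 = 748 + 465.63 + 301.4 = 1515.03
ΣP(t=0)Q(t=0) = 24.50×25 + 5.03×83 + 1.72×137 = 612.5 + 417.49 + 235.64 = 1265.63
link = 1515.03/1265.63 = 1.197056
Link t=1→t=2:
ΣP(t=2)Q(t=1) = 28.34×28 + 5.62×69 + 1.85×119 = 793.52 + 387.78 + 220.15 = 1401.45
ΣP(t=1)Q(t=1) = 29.92×28 + 5.61×69 + 2.20×119 = 837.76 + 387.09 + 261.8 = 1486.65
link = 1401.45/1486.65 = 0.942690
Link t=2→t=3:
ΣP(t=3)Q(t=2) = 28.71×30 + 7.19×69 + 1.99×127 = 861.3 + 496.11 + 252.73 = 1610.14
ΣP(t=2)Q(t=2) = 28.34×30 + 5.62×69 + 1.85×127 = 850.2 + 387.78 + 234.95 = 1472.93
link = 1610.14/1472.93 = 1.093154
Chained index = 100 × 1.197056 × 0.942690 × 1.093154 = 123.3573

123.36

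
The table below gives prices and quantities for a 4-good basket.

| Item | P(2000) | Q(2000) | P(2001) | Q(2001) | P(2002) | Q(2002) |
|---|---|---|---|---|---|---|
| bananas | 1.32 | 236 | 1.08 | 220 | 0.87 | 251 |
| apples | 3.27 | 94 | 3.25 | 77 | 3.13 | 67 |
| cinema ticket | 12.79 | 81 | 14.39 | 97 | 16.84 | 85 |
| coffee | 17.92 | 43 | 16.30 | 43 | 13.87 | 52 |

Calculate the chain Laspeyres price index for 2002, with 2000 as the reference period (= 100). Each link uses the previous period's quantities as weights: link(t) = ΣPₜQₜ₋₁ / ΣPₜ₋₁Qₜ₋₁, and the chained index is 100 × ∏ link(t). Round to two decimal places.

Link 2000→2001:
ΣP(2001)Q(2000) = 1.08×236 + 3.25×94 + 14.39×81 + 16.30×43 = 254.88 + 305.5 + 1165.59 + 700.9 = 2426.87
ΣP(2000)Q(2000) = 1.32×236 + 3.27×94 + 12.79×81 + 17.92×43 = 311.52 + 307.38 + 1035.99 + 770.56 = 2425.45
link = 2426.87/2425.45 = 1.000585
Link 2001→2002:
ΣP(2002)Q(2001) = 0.87×220 + 3.13×77 + 16.84×97 + 13.87×43 = 191.4 + 241.01 + 1633.48 + 596.41 = 2662.3
ΣP(2001)Q(2001) = 1.08×220 + 3.25×77 + 14.39×97 + 16.30×43 = 237.6 + 250.25 + 1395.83 + 700.9 = 2584.58
link = 2662.3/2584.58 = 1.030071
Chained index = 100 × 1.000585 × 1.030071 = 103.0674

103.07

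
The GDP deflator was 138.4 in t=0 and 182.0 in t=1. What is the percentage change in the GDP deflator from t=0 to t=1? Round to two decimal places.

Change = (182.0 − 138.4) / 138.4 × 100
       = 43.6 / 138.4 × 100 = 31.5029%

31.50%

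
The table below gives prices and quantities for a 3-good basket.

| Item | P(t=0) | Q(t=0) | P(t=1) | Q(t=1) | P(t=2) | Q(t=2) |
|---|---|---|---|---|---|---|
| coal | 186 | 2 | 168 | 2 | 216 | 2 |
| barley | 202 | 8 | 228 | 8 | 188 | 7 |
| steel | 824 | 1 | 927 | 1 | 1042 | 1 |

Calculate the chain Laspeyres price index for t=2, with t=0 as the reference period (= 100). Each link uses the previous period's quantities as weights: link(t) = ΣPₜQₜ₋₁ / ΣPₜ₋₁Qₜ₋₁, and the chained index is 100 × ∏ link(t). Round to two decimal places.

105.90

Link t=0→t=1:
ΣP(t=1)Q(t=0) = 168×2 + 228×8 + 927×1 = 336 + 1824 + 927 = 3087
ΣP(t=0)Q(t=0) = 186×2 + 202×8 + 824×1 = 372 + 1616 + 824 = 2812
link = 3087/2812 = 1.097795
Link t=1→t=2:
ΣP(t=2)Q(t=1) = 216×2 + 188×8 + 1042×1 = 432 + 1504 + 1042 = 2978
ΣP(t=1)Q(t=1) = 168×2 + 228×8 + 927×1 = 336 + 1824 + 927 = 3087
link = 2978/3087 = 0.964691
Chained index = 100 × 1.097795 × 0.964691 = 105.9033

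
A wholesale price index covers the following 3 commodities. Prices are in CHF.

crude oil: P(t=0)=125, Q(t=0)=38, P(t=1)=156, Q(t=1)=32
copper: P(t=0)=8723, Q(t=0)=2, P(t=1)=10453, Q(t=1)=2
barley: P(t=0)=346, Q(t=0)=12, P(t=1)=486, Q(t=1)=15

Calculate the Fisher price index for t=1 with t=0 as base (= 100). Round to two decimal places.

124.29

Laspeyres component (base-period weights):
ΣP(t=1)Q(t=0) = 156×38 + 10453×2 + 486×12 = 5928 + 20906 + 5832 = 32666
ΣP(t=0)Q(t=0) = 125×38 + 8723×2 + 346×12 = 4750 + 17446 + 4152 = 26348
L = 32666 / 26348 × 100 = 123.9790
Paasche component (current-period weights):
ΣP(t=1)Q(t=1) = 156×32 + 10453×2 + 486×15 = 4992 + 20906 + 7290 = 33188
ΣP(t=0)Q(t=1) = 125×32 + 8723×2 + 346×15 = 4000 + 17446 + 5190 = 26636
P = 33188 / 26636 × 100 = 124.5983
Fisher = √(L × P) = √(123.9790 × 124.5983) = 124.2883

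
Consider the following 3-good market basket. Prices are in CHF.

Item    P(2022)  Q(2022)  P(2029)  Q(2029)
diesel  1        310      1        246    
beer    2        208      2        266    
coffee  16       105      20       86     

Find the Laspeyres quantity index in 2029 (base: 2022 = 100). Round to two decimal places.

89.53

Laspeyres quantity index uses base-period prices as weights.
ΣP(2022)·Q(2029) = 1×246 + 2×266 + 16×86 = 246 + 532 + 1376 = 2154
ΣP(2022)·Q(2022) = 1×310 + 2×208 + 16×105 = 310 + 416 + 1680 = 2406
Index = 2154 / 2406 × 100 = 89.5262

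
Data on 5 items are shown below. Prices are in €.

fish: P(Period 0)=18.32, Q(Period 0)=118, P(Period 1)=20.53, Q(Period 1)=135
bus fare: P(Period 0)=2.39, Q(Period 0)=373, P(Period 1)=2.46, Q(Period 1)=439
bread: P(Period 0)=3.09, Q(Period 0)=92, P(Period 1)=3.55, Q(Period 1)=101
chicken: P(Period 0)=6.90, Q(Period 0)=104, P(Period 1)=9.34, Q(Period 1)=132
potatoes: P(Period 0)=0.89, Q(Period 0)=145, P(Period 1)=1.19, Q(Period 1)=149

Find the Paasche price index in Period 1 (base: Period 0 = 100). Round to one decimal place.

Paasche price index uses current-period quantities as weights.
ΣP(Period 1)·Q(Period 1) = 20.53×135 + 2.46×439 + 3.55×101 + 9.34×132 + 1.19×149 = 2771.55 + 1079.94 + 358.55 + 1232.88 + 177.31 = 5620.23
ΣP(Period 0)·Q(Period 1) = 18.32×135 + 2.39×439 + 3.09×101 + 6.90×132 + 0.89×149 = 2473.2 + 1049.21 + 312.09 + 910.8 + 132.61 = 4877.91
Index = 5620.23 / 4877.91 × 100 = 115.2180

115.2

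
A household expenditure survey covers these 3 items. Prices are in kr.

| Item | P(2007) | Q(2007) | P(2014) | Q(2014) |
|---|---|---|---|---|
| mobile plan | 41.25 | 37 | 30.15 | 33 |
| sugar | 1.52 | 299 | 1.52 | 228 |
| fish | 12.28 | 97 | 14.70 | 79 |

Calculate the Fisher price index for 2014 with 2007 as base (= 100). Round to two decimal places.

93.96

Laspeyres component (base-period weights):
ΣP(2014)Q(2007) = 30.15×37 + 1.52×299 + 14.70×97 = 1115.55 + 454.48 + 1425.9 = 2995.93
ΣP(2007)Q(2007) = 41.25×37 + 1.52×299 + 12.28×97 = 1526.25 + 454.48 + 1191.16 = 3171.89
L = 2995.93 / 3171.89 × 100 = 94.4525
Paasche component (current-period weights):
ΣP(2014)Q(2014) = 30.15×33 + 1.52×228 + 14.70×79 = 994.95 + 346.56 + 1161.3 = 2502.81
ΣP(2007)Q(2014) = 41.25×33 + 1.52×228 + 12.28×79 = 1361.25 + 346.56 + 970.12 = 2677.93
P = 2502.81 / 2677.93 × 100 = 93.4606
Fisher = √(L × P) = √(94.4525 × 93.4606) = 93.9553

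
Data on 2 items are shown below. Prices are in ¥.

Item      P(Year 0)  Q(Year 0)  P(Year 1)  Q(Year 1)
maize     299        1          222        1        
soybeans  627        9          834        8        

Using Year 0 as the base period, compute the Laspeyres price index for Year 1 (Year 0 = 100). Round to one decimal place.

Laspeyres price index uses base-period quantities as weights.
ΣP(Year 1)·Q(Year 0) = 222×1 + 834×9 = 222 + 7506 = 7728
ΣP(Year 0)·Q(Year 0) = 299×1 + 627×9 = 299 + 5643 = 5942
Index = 7728 / 5942 × 100 = 130.0572

130.1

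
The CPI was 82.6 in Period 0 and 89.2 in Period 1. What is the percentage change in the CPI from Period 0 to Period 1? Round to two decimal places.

7.99%

Change = (89.2 − 82.6) / 82.6 × 100
       = 6.6 / 82.6 × 100 = 7.9903%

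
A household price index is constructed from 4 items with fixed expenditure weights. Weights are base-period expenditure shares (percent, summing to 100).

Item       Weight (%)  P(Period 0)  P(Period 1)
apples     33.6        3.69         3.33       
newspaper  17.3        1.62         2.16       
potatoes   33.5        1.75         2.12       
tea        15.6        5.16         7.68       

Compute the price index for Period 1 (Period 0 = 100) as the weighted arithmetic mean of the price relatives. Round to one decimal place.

apples: 33.6 × (3.33/3.69) = 33.6 × 0.902439 = 30.3220
newspaper: 17.3 × (2.16/1.62) = 17.3 × 1.333333 = 23.0667
potatoes: 33.5 × (2.12/1.75) = 33.5 × 1.211429 = 40.5829
tea: 15.6 × (7.68/5.16) = 15.6 × 1.488372 = 23.2186
Index = Σ wᵢ·(p₁ᵢ/p₀ᵢ) = 30.3220 + 23.0667 + 40.5829 + 23.2186 = 117.1901

117.2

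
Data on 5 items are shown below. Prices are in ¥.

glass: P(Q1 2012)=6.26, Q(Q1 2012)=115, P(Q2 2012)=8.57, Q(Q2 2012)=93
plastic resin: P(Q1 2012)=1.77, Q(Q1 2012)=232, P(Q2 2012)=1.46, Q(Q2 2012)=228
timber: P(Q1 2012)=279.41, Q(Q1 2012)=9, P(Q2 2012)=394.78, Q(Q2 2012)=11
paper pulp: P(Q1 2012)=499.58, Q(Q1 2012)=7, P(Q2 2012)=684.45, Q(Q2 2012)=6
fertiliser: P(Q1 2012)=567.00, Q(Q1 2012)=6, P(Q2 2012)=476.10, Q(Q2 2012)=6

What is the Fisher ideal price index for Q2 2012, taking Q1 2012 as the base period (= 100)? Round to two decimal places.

118.84

Laspeyres component (base-period weights):
ΣP(Q2 2012)Q(Q1 2012) = 8.57×115 + 1.46×232 + 394.78×9 + 684.45×7 + 476.10×6 = 985.55 + 338.72 + 3553.02 + 4791.15 + 2856.6 = 12525.04
ΣP(Q1 2012)Q(Q1 2012) = 6.26×115 + 1.77×232 + 279.41×9 + 499.58×7 + 567.00×6 = 719.9 + 410.64 + 2514.69 + 3497.06 + 3402 = 10544.29
L = 12525.04 / 10544.29 × 100 = 118.7850
Paasche component (current-period weights):
ΣP(Q2 2012)Q(Q2 2012) = 8.57×93 + 1.46×228 + 394.78×11 + 684.45×6 + 476.10×6 = 797.01 + 332.88 + 4342.58 + 4106.7 + 2856.6 = 12435.77
ΣP(Q1 2012)Q(Q2 2012) = 6.26×93 + 1.77×228 + 279.41×11 + 499.58×6 + 567.00×6 = 582.18 + 403.56 + 3073.51 + 2997.48 + 3402 = 10458.73
P = 12435.77 / 10458.73 × 100 = 118.9033
Fisher = √(L × P) = √(118.7850 × 118.9033) = 118.8441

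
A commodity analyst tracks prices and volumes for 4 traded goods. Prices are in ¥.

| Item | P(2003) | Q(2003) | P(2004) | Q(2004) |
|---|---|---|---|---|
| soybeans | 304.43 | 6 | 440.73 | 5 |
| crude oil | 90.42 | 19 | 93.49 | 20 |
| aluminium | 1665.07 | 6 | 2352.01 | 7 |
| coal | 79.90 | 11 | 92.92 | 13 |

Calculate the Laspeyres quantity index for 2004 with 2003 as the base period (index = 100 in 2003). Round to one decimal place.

Laspeyres quantity index uses base-period prices as weights.
ΣP(2003)·Q(2004) = 304.43×5 + 90.42×20 + 1665.07×7 + 79.90×13 = 1522.15 + 1808.4 + 11655.49 + 1038.7 = 16024.74
ΣP(2003)·Q(2003) = 304.43×6 + 90.42×19 + 1665.07×6 + 79.90×11 = 1826.58 + 1717.98 + 9990.42 + 878.9 = 14413.88
Index = 16024.74 / 14413.88 × 100 = 111.1758

111.2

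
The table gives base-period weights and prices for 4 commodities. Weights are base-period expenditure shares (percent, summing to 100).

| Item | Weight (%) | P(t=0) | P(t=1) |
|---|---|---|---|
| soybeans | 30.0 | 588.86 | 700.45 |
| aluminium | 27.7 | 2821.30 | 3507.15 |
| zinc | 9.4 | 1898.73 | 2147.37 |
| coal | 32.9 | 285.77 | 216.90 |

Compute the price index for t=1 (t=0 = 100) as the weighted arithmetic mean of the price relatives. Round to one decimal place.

soybeans: 30.0 × (700.45/588.86) = 30.0 × 1.189502 = 35.6851
aluminium: 27.7 × (3507.15/2821.30) = 27.7 × 1.243097 = 34.4338
zinc: 9.4 × (2147.37/1898.73) = 9.4 × 1.130951 = 10.6309
coal: 32.9 × (216.90/285.77) = 32.9 × 0.759002 = 24.9712
Index = Σ wᵢ·(p₁ᵢ/p₀ᵢ) = 35.6851 + 34.4338 + 10.6309 + 24.9712 = 105.7209

105.7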